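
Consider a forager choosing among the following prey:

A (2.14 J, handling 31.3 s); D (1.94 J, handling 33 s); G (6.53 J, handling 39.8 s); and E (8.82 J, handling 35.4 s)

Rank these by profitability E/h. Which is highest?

Profitability E/h (J/s): A = 2.14/31.3 = 0.0684, D = 1.94/33 = 0.0588, G = 6.53/39.8 = 0.164, E = 8.82/35.4 = 0.249.
Ranked: E > G > A > D.

E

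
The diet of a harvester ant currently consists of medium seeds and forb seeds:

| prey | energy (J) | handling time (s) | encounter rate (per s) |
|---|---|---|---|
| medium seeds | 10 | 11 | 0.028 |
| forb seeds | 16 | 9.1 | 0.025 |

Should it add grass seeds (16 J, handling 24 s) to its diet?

Intake rate on the current diet: R = (0.028×10 + 0.025×16) / (1 + 0.028×11 + 0.025×9.1) = 0.68/1.535 = 0.4429 J/s.
grass seeds: E/h = 16/24 = 0.6667 J/s.
Since 0.6667 > R, including grass seeds increases the long-run rate.

Yes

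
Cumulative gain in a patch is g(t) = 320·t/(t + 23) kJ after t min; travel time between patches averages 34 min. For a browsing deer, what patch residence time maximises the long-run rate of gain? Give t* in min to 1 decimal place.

By the marginal value theorem, leave when the instantaneous gain rate g'(t) equals the habitat-wide average g(t)/(T + t).
g'(t) = 320·23/(t + 23)². Setting 320·23/(t+23)² = 320t/[(t+23)(34+t)] gives 23(34+t) = t(t+23), so t² = 23×34 = 782.
t* = √782 = 27.96 min.

28.0 min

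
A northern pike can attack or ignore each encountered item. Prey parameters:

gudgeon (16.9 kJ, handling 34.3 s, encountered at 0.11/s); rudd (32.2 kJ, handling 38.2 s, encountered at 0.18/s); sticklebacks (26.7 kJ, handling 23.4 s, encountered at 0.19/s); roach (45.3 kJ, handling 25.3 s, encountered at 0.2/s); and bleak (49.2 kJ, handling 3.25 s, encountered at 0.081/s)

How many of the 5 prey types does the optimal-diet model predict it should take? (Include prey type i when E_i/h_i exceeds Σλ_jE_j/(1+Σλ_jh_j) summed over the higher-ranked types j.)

1

E/h in descending order: bleak 15.1, roach 1.79, sticklebacks 1.14, rudd 0.843, gudgeon 0.493 kJ/s. The optimal diet is the largest prefix of this list for which every included type satisfies E_i/h_i > R on the types above it.
Rate on top 1: 3.155. roach: 1.79 < 3.155 → exclude; stop.
Optimal diet: bleak — 1 of 5 types.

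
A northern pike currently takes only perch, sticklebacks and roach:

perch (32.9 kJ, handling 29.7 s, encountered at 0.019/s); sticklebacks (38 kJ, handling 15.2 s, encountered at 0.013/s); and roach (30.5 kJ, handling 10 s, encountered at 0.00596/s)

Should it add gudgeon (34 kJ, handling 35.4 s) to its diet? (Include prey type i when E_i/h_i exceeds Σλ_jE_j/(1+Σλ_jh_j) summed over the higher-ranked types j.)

Yes

Current rate: (0.019×32.9 + 0.013×38 + 0.00596×30.5)/(1 + 0.019×29.7 + 0.013×15.2 + 0.00596×10) = 0.7142 kJ/s.
Profitability of gudgeon: 34/35.4 = 0.9605 kJ/s.
Since 0.9605 > R, including gudgeon increases the long-run rate.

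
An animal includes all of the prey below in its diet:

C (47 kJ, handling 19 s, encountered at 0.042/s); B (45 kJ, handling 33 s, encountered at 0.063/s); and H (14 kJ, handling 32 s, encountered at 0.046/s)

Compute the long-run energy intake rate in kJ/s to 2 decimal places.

R = (0.042×47 + 0.063×45 + 0.046×14) / (1 + 0.042×19 + 0.063×33 + 0.046×32) = 5.453/5.349 = 1.019 kJ/s.

1.02 kJ/s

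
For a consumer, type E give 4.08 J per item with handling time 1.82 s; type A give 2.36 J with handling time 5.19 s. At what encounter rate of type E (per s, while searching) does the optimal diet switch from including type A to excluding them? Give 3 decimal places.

The zero-one rule: include type A iff E₂/h₂ > λE₁/(1+λh₁). Equality gives the switch point.
λE₁h₂ = E₂ + λE₂h₁ ⇒ λ = E₂/(E₁h₂ − E₂h₁) = 2.36/(21.18 − 4.295) = 0.1398 per s.

0.140 per s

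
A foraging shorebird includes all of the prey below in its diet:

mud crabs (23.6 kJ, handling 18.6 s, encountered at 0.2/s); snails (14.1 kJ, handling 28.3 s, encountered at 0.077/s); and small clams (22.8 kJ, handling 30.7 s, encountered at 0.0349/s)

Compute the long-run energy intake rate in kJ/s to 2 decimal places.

R = Σλ_iE_i / (1 + Σλ_ih_i)
Numerator: 0.2×23.6 + 0.077×14.1 + 0.0349×22.8 = 6.601
Denominator: 1 + 0.2×18.6 + 0.077×28.3 + 0.0349×30.7 = 7.971
R = 6.601/7.971 = 0.8282 kJ/s

0.83 kJ/s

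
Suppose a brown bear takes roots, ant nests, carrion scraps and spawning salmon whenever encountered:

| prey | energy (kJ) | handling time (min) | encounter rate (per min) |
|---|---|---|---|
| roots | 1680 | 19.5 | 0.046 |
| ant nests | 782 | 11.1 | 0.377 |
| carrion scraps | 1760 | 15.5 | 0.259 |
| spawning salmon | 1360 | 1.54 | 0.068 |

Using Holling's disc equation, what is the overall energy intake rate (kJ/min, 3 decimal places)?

90.229 kJ/min

Energy encountered per unit search time: 0.046×1680 + 0.377×782 + 0.259×1760 + 0.068×1360 = 920.4 kJ/min.
Handling time per unit search time: 0.046×19.5 + 0.377×11.1 + 0.259×15.5 + 0.068×1.54 = 9.201.
Rate = 920.4/(1 + 9.201) = 90.23 kJ/min.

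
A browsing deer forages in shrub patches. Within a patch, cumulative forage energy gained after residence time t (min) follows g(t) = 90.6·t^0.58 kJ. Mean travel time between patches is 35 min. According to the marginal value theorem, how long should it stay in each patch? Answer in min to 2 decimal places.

48.33 min

By the marginal value theorem, leave when the instantaneous gain rate g'(t) equals the habitat-wide average g(t)/(T + t).
g'(t) = 0.58·90.6·t^-0.42. Setting 0.58·90.6·t^-0.42 = 90.6·t^0.58/(35+t) gives 0.58(35+t) = t, so 0.42·t = 0.58×35.
t* = 0.58×35/0.42 = 48.33 min.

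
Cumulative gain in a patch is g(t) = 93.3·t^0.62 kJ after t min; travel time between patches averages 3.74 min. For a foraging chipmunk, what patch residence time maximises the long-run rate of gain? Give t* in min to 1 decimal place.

6.1 min

By the marginal value theorem, leave when the instantaneous gain rate g'(t) equals the habitat-wide average g(t)/(T + t).
g'(t) = 0.62·93.3·t^-0.38. Setting 0.62·93.3·t^-0.38 = 93.3·t^0.62/(3.74+t) gives 0.62(3.74+t) = t, so 0.38·t = 0.62×3.74.
t* = 0.62×3.74/0.38 = 6.102 min.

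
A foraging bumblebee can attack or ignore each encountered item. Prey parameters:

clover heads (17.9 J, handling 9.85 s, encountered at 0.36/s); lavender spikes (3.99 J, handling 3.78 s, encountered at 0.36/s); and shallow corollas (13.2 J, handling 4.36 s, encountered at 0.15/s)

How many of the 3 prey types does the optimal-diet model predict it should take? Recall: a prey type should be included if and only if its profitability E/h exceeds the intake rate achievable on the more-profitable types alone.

2

Rank by E/h (J/s): shallow corollas 3.03, clover heads 1.82, lavender spikes 1.06. Include each in turn until the next type's E/h falls below the running intake rate.
Rate on top 1: 1.197. clover heads: 1.82 > 1.197 → include.
Rate on top 2: 1.62. lavender spikes: 1.06 < 1.62 → exclude; stop.
Optimal diet: shallow corollas, clover heads — 2 of 3 types.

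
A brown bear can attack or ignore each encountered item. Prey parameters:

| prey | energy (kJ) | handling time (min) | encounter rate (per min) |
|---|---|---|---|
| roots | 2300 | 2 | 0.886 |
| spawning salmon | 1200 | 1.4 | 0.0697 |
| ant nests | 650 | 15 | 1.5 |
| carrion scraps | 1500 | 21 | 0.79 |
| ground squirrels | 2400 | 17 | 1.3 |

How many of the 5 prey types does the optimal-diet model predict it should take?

Profitabilities (E/h, kJ/min): roots 1.15e+03, spawning salmon 857, ground squirrels 141, carrion scraps 71.4, ant nests 43.3. Add prey in this order while the next type's profitability exceeds the intake rate on those already taken.
Rate on top 1: 735.1. spawning salmon: 857 > 735.1 → include.
Rate on top 2: 739.3. ground squirrels: 141 < 739.3 → exclude; stop.
Optimal diet: roots, spawning salmon — 2 of 5 types.

2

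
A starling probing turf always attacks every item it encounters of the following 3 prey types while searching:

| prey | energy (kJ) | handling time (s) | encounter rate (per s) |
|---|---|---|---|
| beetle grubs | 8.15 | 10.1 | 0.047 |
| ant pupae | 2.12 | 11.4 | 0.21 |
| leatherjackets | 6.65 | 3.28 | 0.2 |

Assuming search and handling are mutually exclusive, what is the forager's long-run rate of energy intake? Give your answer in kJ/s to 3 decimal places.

Energy encountered per unit search time: 0.047×8.15 + 0.21×2.12 + 0.2×6.65 = 2.158 kJ/s.
Handling time per unit search time: 0.047×10.1 + 0.21×11.4 + 0.2×3.28 = 3.525.
Rate = 2.158/(1 + 3.525) = 0.477 kJ/s.

0.477 kJ/s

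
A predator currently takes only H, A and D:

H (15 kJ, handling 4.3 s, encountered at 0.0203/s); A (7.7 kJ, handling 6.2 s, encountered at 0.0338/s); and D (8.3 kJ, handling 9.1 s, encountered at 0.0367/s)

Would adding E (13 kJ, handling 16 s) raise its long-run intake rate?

On H, A and D alone, R = ΣλE/(1+Σλh) = 0.8694/1.631 = 0.5331 kJ/s.
E: E/h = 13/16 = 0.8125 kJ/s.
Since 0.8125 > R, including E increases the long-run rate.

Yes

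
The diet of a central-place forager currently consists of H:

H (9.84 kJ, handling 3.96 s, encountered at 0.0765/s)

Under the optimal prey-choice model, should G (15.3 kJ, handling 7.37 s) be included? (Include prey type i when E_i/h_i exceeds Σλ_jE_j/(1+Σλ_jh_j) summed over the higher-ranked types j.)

Current rate: (0.0765×9.84)/(1 + 0.0765×3.96) = 0.5777 kJ/s.
Profitability of G: 15.3/7.37 = 2.076 kJ/s.
Since 2.076 > R, including G increases the long-run rate.

Yes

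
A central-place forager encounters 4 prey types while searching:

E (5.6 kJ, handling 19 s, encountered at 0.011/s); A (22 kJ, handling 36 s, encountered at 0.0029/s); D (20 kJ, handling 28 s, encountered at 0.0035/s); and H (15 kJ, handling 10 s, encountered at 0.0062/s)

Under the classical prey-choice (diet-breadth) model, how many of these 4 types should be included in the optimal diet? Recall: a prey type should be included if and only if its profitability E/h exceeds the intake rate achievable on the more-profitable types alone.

Rank by E/h (kJ/s): H 1.5, D 0.714, A 0.611, E 0.295. Include each in turn until the next type's E/h falls below the running intake rate.
Rate on top 1: 0.08757. D: 0.714 > 0.08757 → include.
Rate on top 2: 0.1405. A: 0.611 > 0.1405 → include.
Rate on top 3: 0.1794. E: 0.295 > 0.1794 → include.
Optimal diet: H, D, A, E — 4 of 4 types.

4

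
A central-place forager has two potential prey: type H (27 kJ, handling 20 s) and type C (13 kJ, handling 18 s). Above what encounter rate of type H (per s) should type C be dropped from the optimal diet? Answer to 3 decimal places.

Drop type C once their profitability E₂/h₂ falls below the rate achievable on type H alone: E₂/h₂ = λE₁/(1 + λh₁).
Solve for λ: λE₁h₂ = E₂(1 + λh₁) → λ(E₁h₂ − E₂h₁) = E₂ → λ = E₂/(E₁h₂ − E₂h₁).
λ = 13/(27×18 − 13×20) = 13/226 = 0.05752 per s.

0.058 per s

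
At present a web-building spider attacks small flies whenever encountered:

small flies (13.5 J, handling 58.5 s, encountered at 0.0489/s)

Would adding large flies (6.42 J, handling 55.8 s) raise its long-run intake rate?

No

Intake rate on the current diet: R = (0.0489×13.5) / (1 + 0.0489×58.5) = 0.6602/3.861 = 0.171 J/s.
large flies: E/h = 6.42/55.8 = 0.1151 J/s.
0.1151 < 0.171, so adding large flies would lower the average — exclude it.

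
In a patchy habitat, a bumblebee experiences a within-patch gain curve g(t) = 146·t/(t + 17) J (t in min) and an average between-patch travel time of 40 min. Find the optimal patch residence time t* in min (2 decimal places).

Maximise g(t)/(T+t): set derivative to zero → g'(t)(T+t) = g(t).
g'(t) = 146·17/(t + 17)². Setting 146·17/(t+17)² = 146t/[(t+17)(40+t)] gives 17(40+t) = t(t+17), so t² = 17×40 = 680.
t* = √680 = 26.08 min.

26.08 min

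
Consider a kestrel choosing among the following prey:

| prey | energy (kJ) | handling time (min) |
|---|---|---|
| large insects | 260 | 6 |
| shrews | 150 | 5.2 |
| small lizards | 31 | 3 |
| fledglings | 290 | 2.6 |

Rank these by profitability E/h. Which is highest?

In descending order of E/h:
fledglings: 290/2.6 = 112 kJ/min
large insects: 260/6 = 43.3 kJ/min
shrews: 150/5.2 = 28.8 kJ/min
small lizards: 31/3 = 10.3 kJ/min

fledglings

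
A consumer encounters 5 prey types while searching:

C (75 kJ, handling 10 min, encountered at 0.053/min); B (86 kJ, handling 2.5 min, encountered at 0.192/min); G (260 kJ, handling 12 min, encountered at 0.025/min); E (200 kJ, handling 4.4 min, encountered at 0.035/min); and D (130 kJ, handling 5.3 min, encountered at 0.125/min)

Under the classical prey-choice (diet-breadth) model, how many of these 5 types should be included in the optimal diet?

Rank by E/h (kJ/min): E 45.5, B 34.4, D 24.5, G 21.7, C 7.5. Include each in turn until the next type's E/h falls below the running intake rate.
Rate on top 1: 6.066. B: 34.4 > 6.066 → include.
Rate on top 2: 14.39. D: 24.5 > 14.39 → include.
Rate on top 3: 17.31. G: 21.7 > 17.31 → include.
Rate on top 4: 17.82. C: 7.5 < 17.82 → exclude; stop.
Optimal diet: E, B, D, G — 4 of 5 types.

4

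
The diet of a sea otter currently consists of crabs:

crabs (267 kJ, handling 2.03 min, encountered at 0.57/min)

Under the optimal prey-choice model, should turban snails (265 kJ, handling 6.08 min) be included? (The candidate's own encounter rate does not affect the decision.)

No

Intake rate on the current diet: R = (0.57×267) / (1 + 0.57×2.03) = 152.2/2.157 = 70.55 kJ/min.
Profitability of turban snails: 265/6.08 = 43.59 kJ/min.
43.59 < 70.55, so adding turban snails would lower the average — exclude it.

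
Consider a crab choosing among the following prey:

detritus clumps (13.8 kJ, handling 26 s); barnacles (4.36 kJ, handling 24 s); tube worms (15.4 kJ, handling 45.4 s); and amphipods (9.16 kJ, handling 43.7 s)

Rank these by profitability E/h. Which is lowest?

barnacles

Profitability E/h (kJ/s): detritus clumps = 13.8/26 = 0.531, barnacles = 4.36/24 = 0.182, tube worms = 15.4/45.4 = 0.339, amphipods = 9.16/43.7 = 0.21.
Ranked: detritus clumps > tube worms > amphipods > barnacles.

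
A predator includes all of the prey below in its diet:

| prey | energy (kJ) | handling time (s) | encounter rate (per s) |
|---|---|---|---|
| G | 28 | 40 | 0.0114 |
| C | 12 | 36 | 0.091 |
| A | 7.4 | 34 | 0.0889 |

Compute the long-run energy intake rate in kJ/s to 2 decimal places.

0.27 kJ/s

Energy encountered per unit search time: 0.0114×28 + 0.091×12 + 0.0889×7.4 = 2.069 kJ/s.
Handling time per unit search time: 0.0114×40 + 0.091×36 + 0.0889×34 = 6.755.
Rate = 2.069/(1 + 6.755) = 0.2668 kJ/s.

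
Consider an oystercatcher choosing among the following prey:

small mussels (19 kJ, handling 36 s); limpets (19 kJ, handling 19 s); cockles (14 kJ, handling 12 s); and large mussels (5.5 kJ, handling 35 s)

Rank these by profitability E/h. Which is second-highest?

In descending order of E/h:
cockles: 14/12 = 1.17 kJ/s
limpets: 19/19 = 1 kJ/s
small mussels: 19/36 = 0.528 kJ/s
large mussels: 5.5/35 = 0.157 kJ/s

limpets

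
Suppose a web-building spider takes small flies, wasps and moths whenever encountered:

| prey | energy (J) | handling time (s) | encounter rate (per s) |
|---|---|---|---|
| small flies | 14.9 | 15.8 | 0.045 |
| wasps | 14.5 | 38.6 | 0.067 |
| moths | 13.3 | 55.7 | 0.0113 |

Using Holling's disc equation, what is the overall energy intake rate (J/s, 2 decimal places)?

0.36 J/s

R = (0.045×14.9 + 0.067×14.5 + 0.0113×13.3) / (1 + 0.045×15.8 + 0.067×38.6 + 0.0113×55.7) = 1.792/4.927 = 0.3638 J/s.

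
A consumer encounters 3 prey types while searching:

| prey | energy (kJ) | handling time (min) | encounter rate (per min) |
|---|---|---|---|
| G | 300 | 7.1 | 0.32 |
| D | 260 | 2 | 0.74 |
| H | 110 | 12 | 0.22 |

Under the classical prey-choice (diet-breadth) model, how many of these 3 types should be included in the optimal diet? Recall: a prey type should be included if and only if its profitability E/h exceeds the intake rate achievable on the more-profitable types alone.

1

Rank by E/h (kJ/min): D 130, G 42.3, H 9.17. Include each in turn until the next type's E/h falls below the running intake rate.
Rate on top 1: 77.58. G: 42.3 < 77.58 → exclude; stop.
Optimal diet: D — 1 of 3 types.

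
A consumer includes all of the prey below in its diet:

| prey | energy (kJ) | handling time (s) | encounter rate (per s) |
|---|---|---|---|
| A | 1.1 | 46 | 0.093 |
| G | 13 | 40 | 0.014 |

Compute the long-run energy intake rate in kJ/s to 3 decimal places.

R = (0.093×1.1 + 0.014×13) / (1 + 0.093×46 + 0.014×40) = 0.2843/5.838 = 0.0487 kJ/s.

0.049 kJ/s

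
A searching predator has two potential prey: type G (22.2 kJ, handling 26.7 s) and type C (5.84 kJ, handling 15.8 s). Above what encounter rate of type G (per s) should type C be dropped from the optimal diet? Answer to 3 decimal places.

At the threshold, the rate on type G alone equals the profitability of type C: λ·22.2/(1 + λ·26.7) = 5.84/15.8 = 0.3696.
Rearranging, λ(22.2 − 0.3696×26.7) = 0.3696, so λ = 0.3696/12.33 = 0.02997 per s.

0.030 per s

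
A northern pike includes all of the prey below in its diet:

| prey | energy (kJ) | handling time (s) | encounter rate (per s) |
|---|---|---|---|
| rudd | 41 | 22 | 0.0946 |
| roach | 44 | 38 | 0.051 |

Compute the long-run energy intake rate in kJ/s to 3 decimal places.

Energy encountered per unit search time: 0.0946×41 + 0.051×44 = 6.123 kJ/s.
Handling time per unit search time: 0.0946×22 + 0.051×38 = 4.019.
Rate = 6.123/(1 + 4.019) = 1.22 kJ/s.

1.220 kJ/s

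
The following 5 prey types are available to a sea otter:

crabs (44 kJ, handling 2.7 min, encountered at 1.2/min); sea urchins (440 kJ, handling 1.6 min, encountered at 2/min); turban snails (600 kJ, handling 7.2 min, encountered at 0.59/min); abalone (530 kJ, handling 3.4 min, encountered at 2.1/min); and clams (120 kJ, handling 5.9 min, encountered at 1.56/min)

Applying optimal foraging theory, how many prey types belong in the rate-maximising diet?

1

Profitabilities (E/h, kJ/min): sea urchins 275, abalone 156, turban snails 83.3, clams 20.3, crabs 16.3. Add prey in this order while the next type's profitability exceeds the intake rate on those already taken.
Rate on top 1: 209.5. abalone: 156 < 209.5 → exclude; stop.
Optimal diet: sea urchins — 1 of 5 types.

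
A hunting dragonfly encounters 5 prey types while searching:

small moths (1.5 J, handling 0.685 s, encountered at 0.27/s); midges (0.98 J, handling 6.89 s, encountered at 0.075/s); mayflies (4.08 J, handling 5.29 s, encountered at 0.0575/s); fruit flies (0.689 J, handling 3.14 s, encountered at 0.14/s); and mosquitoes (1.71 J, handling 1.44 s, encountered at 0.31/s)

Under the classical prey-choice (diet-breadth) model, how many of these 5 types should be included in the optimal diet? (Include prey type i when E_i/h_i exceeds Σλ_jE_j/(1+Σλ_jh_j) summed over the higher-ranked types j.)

Profitabilities (E/h, J/s): small moths 2.19, mosquitoes 1.19, mayflies 0.771, fruit flies 0.219, midges 0.142. Add prey in this order while the next type's profitability exceeds the intake rate on those already taken.
Rate on top 1: 0.3418. mosquitoes: 1.19 > 0.3418 → include.
Rate on top 2: 0.5732. mayflies: 0.771 > 0.5732 → include.
Rate on top 3: 0.6043. fruit flies: 0.219 < 0.6043 → exclude; stop.
Optimal diet: small moths, mosquitoes, mayflies — 3 of 5 types.

3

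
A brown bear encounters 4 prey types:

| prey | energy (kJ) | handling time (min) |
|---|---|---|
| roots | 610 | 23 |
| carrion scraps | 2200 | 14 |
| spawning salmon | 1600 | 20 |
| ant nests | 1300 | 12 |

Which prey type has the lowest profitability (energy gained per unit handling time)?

In descending order of E/h:
carrion scraps: 2200/14 = 157 kJ/min
ant nests: 1300/12 = 108 kJ/min
spawning salmon: 1600/20 = 80 kJ/min
roots: 610/23 = 26.5 kJ/min

roots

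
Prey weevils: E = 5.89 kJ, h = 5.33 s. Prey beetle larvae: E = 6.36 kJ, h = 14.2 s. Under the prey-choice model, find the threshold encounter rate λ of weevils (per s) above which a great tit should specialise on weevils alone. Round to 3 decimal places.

At the threshold, the rate on weevils alone equals the profitability of beetle larvae: λ·5.89/(1 + λ·5.33) = 6.36/14.2 = 0.4479.
Rearranging, λ(5.89 − 0.4479×5.33) = 0.4479, so λ = 0.4479/3.503 = 0.1279 per s.

0.128 per s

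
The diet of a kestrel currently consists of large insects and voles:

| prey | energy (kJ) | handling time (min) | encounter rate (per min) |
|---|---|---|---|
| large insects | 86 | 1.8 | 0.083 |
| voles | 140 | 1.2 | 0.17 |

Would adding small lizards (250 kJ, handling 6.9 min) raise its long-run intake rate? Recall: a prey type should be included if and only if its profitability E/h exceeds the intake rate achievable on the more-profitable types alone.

Intake rate on the current diet: R = (0.083×86 + 0.17×140) / (1 + 0.083×1.8 + 0.17×1.2) = 30.94/1.353 = 22.86 kJ/min.
small lizards: E/h = 250/6.9 = 36.23 kJ/min.
36.23 > 22.86, so adding small lizards raises the average — include it.

Yes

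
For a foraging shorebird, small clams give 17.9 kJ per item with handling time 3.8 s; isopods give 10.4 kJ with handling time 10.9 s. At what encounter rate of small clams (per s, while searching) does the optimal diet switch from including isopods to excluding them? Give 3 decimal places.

0.067 per s

The zero-one rule: include isopods iff E₂/h₂ > λE₁/(1+λh₁). Equality gives the switch point.
λE₁h₂ = E₂ + λE₂h₁ ⇒ λ = E₂/(E₁h₂ − E₂h₁) = 10.4/(195.1 − 39.52) = 0.06684 per s.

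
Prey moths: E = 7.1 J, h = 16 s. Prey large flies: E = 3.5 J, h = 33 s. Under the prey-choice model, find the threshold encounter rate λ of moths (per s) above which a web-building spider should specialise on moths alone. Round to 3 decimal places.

0.020 per s

At the threshold, the rate on moths alone equals the profitability of large flies: λ·7.1/(1 + λ·16) = 3.5/33 = 0.1061.
Rearranging, λ(7.1 − 0.1061×16) = 0.1061, so λ = 0.1061/5.403 = 0.01963 per s.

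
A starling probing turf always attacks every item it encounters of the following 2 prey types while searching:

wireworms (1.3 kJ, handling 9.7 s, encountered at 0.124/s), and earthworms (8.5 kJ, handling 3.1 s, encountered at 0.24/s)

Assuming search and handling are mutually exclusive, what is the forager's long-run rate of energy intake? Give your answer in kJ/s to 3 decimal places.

R = (0.124×1.3 + 0.24×8.5) / (1 + 0.124×9.7 + 0.24×3.1) = 2.201/2.947 = 0.747 kJ/s.

0.747 kJ/s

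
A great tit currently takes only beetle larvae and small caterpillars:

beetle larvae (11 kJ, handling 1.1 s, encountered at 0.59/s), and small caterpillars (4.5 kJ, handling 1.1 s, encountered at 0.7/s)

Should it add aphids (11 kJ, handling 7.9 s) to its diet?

No

Current rate: (0.59×11 + 0.7×4.5)/(1 + 0.59×1.1 + 0.7×1.1) = 3.985 kJ/s.
Profitability of aphids: 11/7.9 = 1.392 kJ/s.
1.392 < 3.985, so adding aphids would lower the average — exclude it.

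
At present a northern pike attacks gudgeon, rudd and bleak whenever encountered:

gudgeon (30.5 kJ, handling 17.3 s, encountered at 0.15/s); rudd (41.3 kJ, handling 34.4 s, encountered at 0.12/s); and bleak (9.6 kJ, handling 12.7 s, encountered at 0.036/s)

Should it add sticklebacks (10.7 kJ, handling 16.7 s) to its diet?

On gudgeon, rudd and bleak alone, R = ΣλE/(1+Σλh) = 9.877/8.18 = 1.207 kJ/s.
sticklebacks: E/h = 10.7/16.7 = 0.6407 kJ/s.
0.6407 < 1.207, so adding sticklebacks would lower the average — exclude it.

No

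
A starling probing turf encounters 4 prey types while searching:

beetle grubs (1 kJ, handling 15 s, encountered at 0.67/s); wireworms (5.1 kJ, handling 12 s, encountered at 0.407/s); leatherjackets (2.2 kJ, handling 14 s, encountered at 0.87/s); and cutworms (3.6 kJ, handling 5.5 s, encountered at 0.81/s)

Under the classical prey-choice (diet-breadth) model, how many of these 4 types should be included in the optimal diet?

1

E/h in descending order: cutworms 0.655, wireworms 0.425, leatherjackets 0.157, beetle grubs 0.0667 kJ/s. The optimal diet is the largest prefix of this list for which every included type satisfies E_i/h_i > R on the types above it.
Rate on top 1: 0.5346. wireworms: 0.425 < 0.5346 → exclude; stop.
Optimal diet: cutworms — 1 of 4 types.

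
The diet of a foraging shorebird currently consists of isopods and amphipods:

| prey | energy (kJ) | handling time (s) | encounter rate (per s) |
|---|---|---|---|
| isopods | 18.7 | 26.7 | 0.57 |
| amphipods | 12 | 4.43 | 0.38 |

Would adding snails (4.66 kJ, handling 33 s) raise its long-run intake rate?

No

Current rate: (0.57×18.7 + 0.38×12)/(1 + 0.57×26.7 + 0.38×4.43) = 0.8501 kJ/s.
Profitability of snails: 4.66/33 = 0.1412 kJ/s.
0.1412 < 0.8501, so adding snails would lower the average — exclude it.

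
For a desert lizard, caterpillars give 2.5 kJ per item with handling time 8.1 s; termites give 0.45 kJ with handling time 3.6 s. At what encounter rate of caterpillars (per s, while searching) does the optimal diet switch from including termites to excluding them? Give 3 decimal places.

0.084 per s

At the threshold, the rate on caterpillars alone equals the profitability of termites: λ·2.5/(1 + λ·8.1) = 0.45/3.6 = 0.125.
Rearranging, λ(2.5 − 0.125×8.1) = 0.125, so λ = 0.125/1.488 = 0.08403 per s.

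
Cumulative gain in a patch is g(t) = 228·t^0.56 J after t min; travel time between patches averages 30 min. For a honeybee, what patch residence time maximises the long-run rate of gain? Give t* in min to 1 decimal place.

38.2 min

Optimal t* satisfies g'(t*) = g(t*)/(T + t*).
g'(t) = 0.56·228·t^-0.44. Setting 0.56·228·t^-0.44 = 228·t^0.56/(30+t) gives 0.56(30+t) = t, so 0.44·t = 0.56×30.
t* = 0.56×30/0.44 = 38.18 min.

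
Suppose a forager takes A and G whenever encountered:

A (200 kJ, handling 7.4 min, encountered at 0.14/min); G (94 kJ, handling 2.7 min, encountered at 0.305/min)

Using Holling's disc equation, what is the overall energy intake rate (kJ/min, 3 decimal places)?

R = (0.14×200 + 0.305×94) / (1 + 0.14×7.4 + 0.305×2.7) = 56.67/2.86 = 19.82 kJ/min.

19.818 kJ/min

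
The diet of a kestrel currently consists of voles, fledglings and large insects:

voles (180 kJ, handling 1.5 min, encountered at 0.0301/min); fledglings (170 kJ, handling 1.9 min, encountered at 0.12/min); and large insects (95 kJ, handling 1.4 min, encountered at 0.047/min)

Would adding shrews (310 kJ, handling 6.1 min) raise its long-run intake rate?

Yes

On voles, fledglings and large insects alone, R = ΣλE/(1+Σλh) = 30.28/1.339 = 22.62 kJ/min.
Profitability of shrews: 310/6.1 = 50.82 kJ/min.
Since 50.82 > R, including shrews increases the long-run rate.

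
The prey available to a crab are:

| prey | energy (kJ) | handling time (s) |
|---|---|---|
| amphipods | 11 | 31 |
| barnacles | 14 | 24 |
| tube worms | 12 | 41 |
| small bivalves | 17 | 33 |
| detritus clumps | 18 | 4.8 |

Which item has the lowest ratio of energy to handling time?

tube worms

Profitability E/h (kJ/s): amphipods = 11/31 = 0.355, barnacles = 14/24 = 0.583, tube worms = 12/41 = 0.293, small bivalves = 17/33 = 0.515, detritus clumps = 18/4.8 = 3.75.
Ranked: detritus clumps > barnacles > small bivalves > amphipods > tube worms.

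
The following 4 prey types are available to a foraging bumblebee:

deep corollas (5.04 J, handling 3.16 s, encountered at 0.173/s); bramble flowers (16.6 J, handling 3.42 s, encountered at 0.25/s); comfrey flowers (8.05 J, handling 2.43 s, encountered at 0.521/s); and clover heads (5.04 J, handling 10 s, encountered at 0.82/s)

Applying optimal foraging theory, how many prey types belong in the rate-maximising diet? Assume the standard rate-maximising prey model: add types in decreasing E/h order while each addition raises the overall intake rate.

2

Profitabilities (E/h, J/s): bramble flowers 4.85, comfrey flowers 3.31, deep corollas 1.59, clover heads 0.504. Add prey in this order while the next type's profitability exceeds the intake rate on those already taken.
Rate on top 1: 2.237. comfrey flowers: 3.31 > 2.237 → include.
Rate on top 2: 2.673. deep corollas: 1.59 < 2.673 → exclude; stop.
Optimal diet: bramble flowers, comfrey flowers — 2 of 4 types.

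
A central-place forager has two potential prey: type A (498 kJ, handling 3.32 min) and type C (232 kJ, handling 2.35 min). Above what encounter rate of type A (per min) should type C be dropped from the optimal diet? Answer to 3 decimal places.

0.580 per min

At the threshold, the rate on type A alone equals the profitability of type C: λ·498/(1 + λ·3.32) = 232/2.35 = 98.72.
Rearranging, λ(498 − 98.72×3.32) = 98.72, so λ = 98.72/170.2 = 0.5799 per min.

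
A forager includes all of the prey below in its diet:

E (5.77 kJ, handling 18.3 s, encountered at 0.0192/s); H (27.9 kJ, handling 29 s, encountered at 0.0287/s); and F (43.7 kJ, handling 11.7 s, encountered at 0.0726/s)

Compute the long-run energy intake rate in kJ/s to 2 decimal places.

Energy encountered per unit search time: 0.0192×5.77 + 0.0287×27.9 + 0.0726×43.7 = 4.084 kJ/s.
Handling time per unit search time: 0.0192×18.3 + 0.0287×29 + 0.0726×11.7 = 2.033.
Rate = 4.084/(1 + 2.033) = 1.347 kJ/s.

1.35 kJ/s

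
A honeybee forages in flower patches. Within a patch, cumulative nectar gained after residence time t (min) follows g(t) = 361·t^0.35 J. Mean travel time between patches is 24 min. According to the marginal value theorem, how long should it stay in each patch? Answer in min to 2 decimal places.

Optimal t* satisfies g'(t*) = g(t*)/(T + t*).
g'(t) = 0.35·361·t^-0.65. Setting 0.35·361·t^-0.65 = 361·t^0.35/(24+t) gives 0.35(24+t) = t, so 0.65·t = 0.35×24.
t* = 0.35×24/0.65 = 12.92 min.

12.92 min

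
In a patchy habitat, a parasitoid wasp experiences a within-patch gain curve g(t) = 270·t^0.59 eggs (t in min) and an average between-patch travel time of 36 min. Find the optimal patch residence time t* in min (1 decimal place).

51.8 min

Maximise g(t)/(T+t): set derivative to zero → g'(t)(T+t) = g(t).
g'(t) = 0.59·270·t^-0.41. Setting 0.59·270·t^-0.41 = 270·t^0.59/(36+t) gives 0.59(36+t) = t, so 0.41·t = 0.59×36.
t* = 0.59×36/0.41 = 51.8 min.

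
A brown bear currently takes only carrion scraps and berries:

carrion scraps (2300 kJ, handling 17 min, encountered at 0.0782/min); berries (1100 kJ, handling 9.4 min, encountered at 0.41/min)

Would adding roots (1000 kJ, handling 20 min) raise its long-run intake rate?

Intake rate on the current diet: R = (0.0782×2300 + 0.41×1100) / (1 + 0.0782×17 + 0.41×9.4) = 630.9/6.183 = 102 kJ/min.
Profitability of roots: 1000/20 = 50 kJ/min.
Since 50 < R, time spent handling roots is better spent searching.

No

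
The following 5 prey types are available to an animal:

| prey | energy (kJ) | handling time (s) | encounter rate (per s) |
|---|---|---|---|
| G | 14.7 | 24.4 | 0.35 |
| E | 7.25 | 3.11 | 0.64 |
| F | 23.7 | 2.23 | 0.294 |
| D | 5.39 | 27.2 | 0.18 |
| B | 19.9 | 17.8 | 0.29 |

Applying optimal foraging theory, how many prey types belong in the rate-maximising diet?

1

Rank by E/h (kJ/s): F 10.6, E 2.33, B 1.12, G 0.602, D 0.198. Include each in turn until the next type's E/h falls below the running intake rate.
Rate on top 1: 4.209. E: 2.33 < 4.209 → exclude; stop.
Optimal diet: F — 1 of 5 types.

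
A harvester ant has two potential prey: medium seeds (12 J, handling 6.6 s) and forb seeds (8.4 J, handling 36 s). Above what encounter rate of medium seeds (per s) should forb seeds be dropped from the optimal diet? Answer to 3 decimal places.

The zero-one rule: include forb seeds iff E₂/h₂ > λE₁/(1+λh₁). Equality gives the switch point.
λE₁h₂ = E₂ + λE₂h₁ ⇒ λ = E₂/(E₁h₂ − E₂h₁) = 8.4/(432 − 55.44) = 0.02231 per s.

0.022 per s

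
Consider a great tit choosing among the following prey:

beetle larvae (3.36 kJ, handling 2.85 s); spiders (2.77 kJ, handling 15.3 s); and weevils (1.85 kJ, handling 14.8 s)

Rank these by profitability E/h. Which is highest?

Profitability E/h (kJ/s): beetle larvae = 3.36/2.85 = 1.18, spiders = 2.77/15.3 = 0.181, weevils = 1.85/14.8 = 0.125.
Ranked: beetle larvae > spiders > weevils.

beetle larvae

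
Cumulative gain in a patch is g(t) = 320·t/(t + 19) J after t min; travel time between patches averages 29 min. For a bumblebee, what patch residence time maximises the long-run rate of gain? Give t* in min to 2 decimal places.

Optimal t* satisfies g'(t*) = g(t*)/(T + t*).
g'(t) = 320·19/(t + 19)². Setting 320·19/(t+19)² = 320t/[(t+19)(29+t)] gives 19(29+t) = t(t+19), so t² = 19×29 = 551.
t* = √551 = 23.47 min.

23.47 min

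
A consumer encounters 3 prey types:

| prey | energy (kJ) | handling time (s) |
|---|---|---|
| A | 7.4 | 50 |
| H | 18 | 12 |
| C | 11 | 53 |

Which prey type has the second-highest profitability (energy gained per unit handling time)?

Profitability E/h (kJ/s): A = 7.4/50 = 0.148, H = 18/12 = 1.5, C = 11/53 = 0.208.
Ranked: H > C > A.

C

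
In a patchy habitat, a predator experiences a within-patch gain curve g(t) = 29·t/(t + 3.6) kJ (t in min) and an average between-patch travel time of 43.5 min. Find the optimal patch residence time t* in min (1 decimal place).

By the marginal value theorem, leave when the instantaneous gain rate g'(t) equals the habitat-wide average g(t)/(T + t).
g'(t) = 29·3.6/(t + 3.6)². Setting 29·3.6/(t+3.6)² = 29t/[(t+3.6)(43.5+t)] gives 3.6(43.5+t) = t(t+3.6), so t² = 3.6×43.5 = 156.6.
t* = √156.6 = 12.51 min.

12.5 min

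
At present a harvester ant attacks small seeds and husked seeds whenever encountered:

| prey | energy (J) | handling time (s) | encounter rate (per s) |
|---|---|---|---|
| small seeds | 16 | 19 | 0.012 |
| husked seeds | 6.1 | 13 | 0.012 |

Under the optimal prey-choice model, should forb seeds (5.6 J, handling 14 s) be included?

Yes

On small seeds and husked seeds alone, R = ΣλE/(1+Σλh) = 0.2652/1.384 = 0.1916 J/s.
Profitability of forb seeds: 5.6/14 = 0.4 J/s.
Since 0.4 > R, including forb seeds increases the long-run rate.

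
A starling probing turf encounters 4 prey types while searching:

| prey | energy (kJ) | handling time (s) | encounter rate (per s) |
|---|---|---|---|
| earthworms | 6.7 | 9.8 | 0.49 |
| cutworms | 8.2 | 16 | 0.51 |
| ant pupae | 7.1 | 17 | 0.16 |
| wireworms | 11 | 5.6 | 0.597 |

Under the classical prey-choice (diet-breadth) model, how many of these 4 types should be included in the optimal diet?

1

Rank by E/h (kJ/s): wireworms 1.96, earthworms 0.684, cutworms 0.512, ant pupae 0.418. Include each in turn until the next type's E/h falls below the running intake rate.
Rate on top 1: 1.512. earthworms: 0.684 < 1.512 → exclude; stop.
Optimal diet: wireworms — 1 of 4 types.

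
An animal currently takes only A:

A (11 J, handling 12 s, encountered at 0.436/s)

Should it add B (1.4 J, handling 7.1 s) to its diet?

On A alone, R = ΣλE/(1+Σλh) = 4.796/6.232 = 0.7696 J/s.
Profitability of B: 1.4/7.1 = 0.1972 J/s.
Since 0.1972 < R, time spent handling B is better spent searching.

No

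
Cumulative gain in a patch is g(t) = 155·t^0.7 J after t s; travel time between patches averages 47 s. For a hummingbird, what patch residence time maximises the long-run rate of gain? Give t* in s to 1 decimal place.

109.7 s

Optimal t* satisfies g'(t*) = g(t*)/(T + t*).
g'(t) = 0.7·155·t^-0.3. Setting 0.7·155·t^-0.3 = 155·t^0.7/(47+t) gives 0.7(47+t) = t, so 0.30·t = 0.7×47.
t* = 0.7×47/0.30 = 109.7 s.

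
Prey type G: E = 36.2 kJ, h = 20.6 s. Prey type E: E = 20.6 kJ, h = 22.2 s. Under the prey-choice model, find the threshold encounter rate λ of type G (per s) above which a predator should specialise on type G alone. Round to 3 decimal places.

0.054 per s

At the threshold, the rate on type G alone equals the profitability of type E: λ·36.2/(1 + λ·20.6) = 20.6/22.2 = 0.9279.
Rearranging, λ(36.2 − 0.9279×20.6) = 0.9279, so λ = 0.9279/17.08 = 0.05431 per s.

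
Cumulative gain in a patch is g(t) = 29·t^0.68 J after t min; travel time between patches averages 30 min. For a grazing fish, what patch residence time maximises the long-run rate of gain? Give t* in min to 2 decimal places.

63.75 min

Optimal t* satisfies g'(t*) = g(t*)/(T + t*).
g'(t) = 0.68·29·t^-0.32. Setting 0.68·29·t^-0.32 = 29·t^0.68/(30+t) gives 0.68(30+t) = t, so 0.32·t = 0.68×30.
t* = 0.68×30/0.32 = 63.75 min.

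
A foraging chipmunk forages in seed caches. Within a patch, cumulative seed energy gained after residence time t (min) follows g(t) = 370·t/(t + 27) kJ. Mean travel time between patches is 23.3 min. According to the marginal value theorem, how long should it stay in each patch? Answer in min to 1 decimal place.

Optimal t* satisfies g'(t*) = g(t*)/(T + t*).
g'(t) = 370·27/(t + 27)². Setting 370·27/(t+27)² = 370t/[(t+27)(23.3+t)] gives 27(23.3+t) = t(t+27), so t² = 27×23.3 = 629.1.
t* = √629.1 = 25.08 min.

25.1 min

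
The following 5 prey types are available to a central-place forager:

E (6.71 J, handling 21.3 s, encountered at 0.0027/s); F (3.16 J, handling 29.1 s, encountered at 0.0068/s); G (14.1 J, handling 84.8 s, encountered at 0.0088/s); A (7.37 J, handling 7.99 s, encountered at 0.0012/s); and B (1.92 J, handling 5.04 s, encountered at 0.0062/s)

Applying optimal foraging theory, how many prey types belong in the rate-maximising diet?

5

Rank by E/h (J/s): A 0.922, B 0.381, E 0.315, G 0.166, F 0.109. Include each in turn until the next type's E/h falls below the running intake rate.
Rate on top 1: 0.00876. B: 0.381 > 0.00876 → include.
Rate on top 2: 0.01993. E: 0.315 > 0.01993 → include.
Rate on top 3: 0.03539. G: 0.166 > 0.03539 → include.
Rate on top 4: 0.08834. F: 0.109 > 0.08834 → include.
Optimal diet: A, B, E, G, F — 5 of 5 types.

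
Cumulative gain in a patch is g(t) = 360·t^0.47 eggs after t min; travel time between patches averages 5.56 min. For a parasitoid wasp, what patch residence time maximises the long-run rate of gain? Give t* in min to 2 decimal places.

Maximise g(t)/(T+t): set derivative to zero → g'(t)(T+t) = g(t).
g'(t) = 0.47·360·t^-0.53. Setting 0.47·360·t^-0.53 = 360·t^0.47/(5.56+t) gives 0.47(5.56+t) = t, so 0.53·t = 0.47×5.56.
t* = 0.47×5.56/0.53 = 4.931 min.

4.93 min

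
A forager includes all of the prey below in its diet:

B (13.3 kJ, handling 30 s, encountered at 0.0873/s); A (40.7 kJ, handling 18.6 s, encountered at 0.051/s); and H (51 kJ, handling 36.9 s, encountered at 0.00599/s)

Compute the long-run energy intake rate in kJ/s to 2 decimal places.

0.74 kJ/s

R = Σλ_iE_i / (1 + Σλ_ih_i)
Numerator: 0.0873×13.3 + 0.051×40.7 + 0.00599×51 = 3.542
Denominator: 1 + 0.0873×30 + 0.051×18.6 + 0.00599×36.9 = 4.789
R = 3.542/4.789 = 0.7397 kJ/s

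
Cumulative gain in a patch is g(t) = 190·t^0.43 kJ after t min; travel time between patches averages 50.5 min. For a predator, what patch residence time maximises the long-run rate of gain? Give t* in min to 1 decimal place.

38.1 min

Maximise g(t)/(T+t): set derivative to zero → g'(t)(T+t) = g(t).
g'(t) = 0.43·190·t^-0.57. Setting 0.43·190·t^-0.57 = 190·t^0.43/(50.5+t) gives 0.43(50.5+t) = t, so 0.57·t = 0.43×50.5.
t* = 0.43×50.5/0.57 = 38.1 min.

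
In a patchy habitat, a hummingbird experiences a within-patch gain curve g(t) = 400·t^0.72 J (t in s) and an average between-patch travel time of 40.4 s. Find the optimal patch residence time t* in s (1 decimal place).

103.9 s

Maximise g(t)/(T+t): set derivative to zero → g'(t)(T+t) = g(t).
g'(t) = 0.72·400·t^-0.28. Setting 0.72·400·t^-0.28 = 400·t^0.72/(40.4+t) gives 0.72(40.4+t) = t, so 0.28·t = 0.72×40.4.
t* = 0.72×40.4/0.28 = 103.9 s.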